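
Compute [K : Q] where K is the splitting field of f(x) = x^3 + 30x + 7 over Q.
[K : Q] = 6

By the rational root test, any rational root of the monic integer polynomial f(x) = x^3 + 30x + 7 must be an integer dividing the constant term 7, i.e. one of ±{1, 7}. Evaluating: f(1) = 38, f(-1) = -24, f(7) = 560, f(-7) = -546; none is 0, so f has no rational root and is therefore irreducible over Q (a cubic with no linear factor over a field is irreducible). For an irreducible cubic, the Galois group is A_3 or S_3 according as the discriminant disc(f) = -4a^3 - 27b^2 = -4·(30)^3 - 27·(7)^2 = -109323 is or is not a square in Q. Here disc(f) = -109323 is not a perfect square in Q, so the Galois group of f over Q is not contained in A_3 and must be all of S_3. The splitting field has degree |S_3| = 6 over Q, so [K : Q] = 6.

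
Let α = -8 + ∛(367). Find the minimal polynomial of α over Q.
m_α(x) = x^3 + 24x^2 + 192x + 145

Set β = α + 8 = ∛(367), so β^3 = 367. Then (α + 8)^3 - 367 = 0, i.e. α is a root of g(x) = (x + 8)^3 - 367 = x^3 + 24x^2 + 192x + 145. Since g(x) = h(x + 8) where h(x) = x^3 - 367, and h is irreducible over Q (because 367 is not a perfect cube, so h has no rational root, and a monic cubic with no rational root is irreducible), g is also irreducible (irreducibility is preserved under the substitution x → x + 8). Hence m_α(x) = x^3 + 24x^2 + 192x + 145.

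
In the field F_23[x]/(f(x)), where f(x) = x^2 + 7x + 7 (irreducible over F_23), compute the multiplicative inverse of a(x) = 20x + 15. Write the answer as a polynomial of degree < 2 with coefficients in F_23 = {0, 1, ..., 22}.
a(x)^(-1) ≡ 19x + 21 (mod f(x))

Since f is irreducible over F_23, F_23[x]/(f) is a field and a(x) ≠ 0 has an inverse. Apply the extended Euclidean algorithm to f(x) and a(x) in F_23[x]: f(x) = (15x + 19)·a(x) + (21). The last nonzero remainder is the constant 21 = gcd(f, a) in F_23. Back-substituting through the division chain expresses 21 = s(x)·a(x) + t(x)·f(x) with s(x) ≡ 8x + 4 (mod f), so (8x + 4)·a(x) ≡ 21 (mod f). Multiplying by 21^(-1) ≡ 11 in F_23 gives a(x)^(-1) ≡ 11·(8x + 4) ≡ 19x + 21 (mod f). Check: (20x + 15)·(19x + 21) = 12x^2 + 15x + 16 ≡ 1 (mod x^2 + 7x + 7).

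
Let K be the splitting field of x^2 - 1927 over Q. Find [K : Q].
[K : Q] = 2

f(x) = x^2 - 1927 factors as (x - √1927)(x + √1927). The splitting field is K = Q(√1927). Since 1927 is squarefree and > 1, it is not a perfect square, so x^2 - 1927 is irreducible over Q and [Q(√1927) : Q] = 2. Hence [K : Q] = 2.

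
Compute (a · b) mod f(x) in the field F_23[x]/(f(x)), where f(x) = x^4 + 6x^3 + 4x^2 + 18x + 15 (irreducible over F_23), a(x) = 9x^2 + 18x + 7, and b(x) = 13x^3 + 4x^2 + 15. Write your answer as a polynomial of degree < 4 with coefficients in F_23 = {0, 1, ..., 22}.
a · b ≡ 10x^3 + 15x^2 + 12x + 7 (mod f(x))

Multiply in F_23[x]: a(x)·b(x) = (9x^2 + 18x + 7)·(13x^3 + 4x^2 + 15) = 2x^5 + 17x^4 + 2x^3 + 2x^2 + 17x + 13. This has degree ≥ 4, so divide by f(x) over F_23: 2x^5 + 17x^4 + 2x^3 + 2x^2 + 17x + 13 = (2x + 5)·(x^4 + 6x^3 + 4x^2 + 18x + 15) + (10x^3 + 15x^2 + 12x + 7). Hence a·b ≡ 10x^3 + 15x^2 + 12x + 7 (mod f). (F_23[x]/(f) is a field with 23^4 = 279841 elements since f is irreducible of degree 4.)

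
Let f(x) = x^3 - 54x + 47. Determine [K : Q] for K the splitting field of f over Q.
[K : Q] = 6

By the rational root test, any rational root of the monic integer polynomial f(x) = x^3 - 54x + 47 must be an integer dividing the constant term 47, i.e. one of ±{1, 47}. Evaluating: f(1) = -6, f(-1) = 100, f(47) = 101332, f(-47) = -101238; none is 0, so f has no rational root and is therefore irreducible over Q (a cubic with no linear factor over a field is irreducible). For an irreducible cubic, the Galois group is A_3 or S_3 according as the discriminant disc(f) = -4a^3 - 27b^2 = -4·(-54)^3 - 27·(47)^2 = 570213 is or is not a square in Q. Here disc(f) = 570213 is not a perfect square in Q, so the Galois group of f over Q is not contained in A_3 and must be all of S_3. The splitting field has degree |S_3| = 6 over Q, so [K : Q] = 6.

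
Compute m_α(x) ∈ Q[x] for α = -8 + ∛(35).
m_α(x) = x^3 + 24x^2 + 192x + 477

Set β = α + 8 = ∛(35), so β^3 = 35. Then (α + 8)^3 - 35 = 0, i.e. α is a root of g(x) = (x + 8)^3 - 35 = x^3 + 24x^2 + 192x + 477. Since g(x) = h(x + 8) where h(x) = x^3 - 35, and h is irreducible over Q (because 35 is not a perfect cube, so h has no rational root, and a monic cubic with no rational root is irreducible), g is also irreducible (irreducibility is preserved under the substitution x → x + 8). Hence m_α(x) = x^3 + 24x^2 + 192x + 477.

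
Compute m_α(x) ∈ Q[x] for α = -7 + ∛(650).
m_α(x) = x^3 + 21x^2 + 147x - 307

Set β = α + 7 = ∛(650), so β^3 = 650. Then (α + 7)^3 - 650 = 0, i.e. α is a root of g(x) = (x + 7)^3 - 650 = x^3 + 21x^2 + 147x - 307. Since g(x) = h(x + 7) where h(x) = x^3 - 650, and h is irreducible over Q (because 650 is not a perfect cube, so h has no rational root, and a monic cubic with no rational root is irreducible), g is also irreducible (irreducibility is preserved under the substitution x → x + 7). Hence m_α(x) = x^3 + 21x^2 + 147x - 307.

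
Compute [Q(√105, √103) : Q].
[Q(√105, √103) : Q] = 4

[Q(√105):Q] = 2 (min poly x^2 - 105, irreducible since 105 is squarefree > 1). For the top step, suppose √103 ∈ Q(√105), say √103 = c + d√105 with c, d ∈ Q. Squaring: 103 = c^2 + 105d^2 + 2cd√105. Since √105 ∉ Q this forces 2cd = 0. If d = 0 then √103 = c ∈ Q, contradicting 103 squarefree > 1. If c = 0 then 103 = 105d^2, so 105·103 = (105d)^2 is a perfect square in Q — but 105·103 = 10815 is not a perfect square (since 105 and 103 are distinct squarefree integers). Contradiction. Hence √103 ∉ Q(√105), so x^2 - 103 stays irreducible over Q(√105) and [Q(√105, √103) : Q(√105)] = 2. By the tower law, [Q(√105, √103) : Q] = 2 · 2 = 4.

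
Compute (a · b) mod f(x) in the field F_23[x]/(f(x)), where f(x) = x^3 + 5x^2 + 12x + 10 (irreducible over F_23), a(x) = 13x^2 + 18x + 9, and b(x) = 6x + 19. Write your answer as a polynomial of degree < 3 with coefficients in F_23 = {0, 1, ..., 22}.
a · b ≡ 11x^2 + 12x + 12 (mod f(x))

Multiply in F_23[x]: a(x)·b(x) = (13x^2 + 18x + 9)·(6x + 19) = 9x^3 + 10x^2 + 5x + 10. This has degree ≥ 3, so divide by f(x) over F_23: 9x^3 + 10x^2 + 5x + 10 = (9)·(x^3 + 5x^2 + 12x + 10) + (11x^2 + 12x + 12). Hence a·b ≡ 11x^2 + 12x + 12 (mod f). (F_23[x]/(f) is a field with 23^3 = 12167 elements since f is irreducible of degree 3.)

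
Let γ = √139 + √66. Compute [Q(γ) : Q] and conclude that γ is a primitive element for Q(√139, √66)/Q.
[Q(γ) : Q] = 4 (equivalently, Q(γ) = Q(√139, √66))

Obviously Q(γ) ⊆ Q(√139, √66), and [Q(√139, √66):Q] = 4 (since 139, 66 are distinct squarefree integers > 1 with 9174 not a perfect square). To show equality we compute the minimal polynomial of γ. From γ = √139 + √66: γ^2 = 139 + 2√(9174) + 66 = 205 + 2√(9174), so γ^2 - 205 = 2√(9174); squaring, (γ^2 - 205)^2 = 4·9174, i.e. γ^4 - 410γ^2 + 42025 - 36696 = 0, i.e. γ^4 - 410γ^2 + 5329 = 0. So γ is a root of x^4 - 410x^2 + 5329. This polynomial is irreducible over Q: it has no rational root (each ±√139 ± √66 is irrational), and any factorization into two quadratics over Q would force √(9174) ∈ Q (pairing opposite roots) or √139, √66 ∈ Q (other pairings), all impossible. Hence [Q(γ):Q] = 4 = [Q(√139, √66):Q], so Q(γ) = Q(√139, √66).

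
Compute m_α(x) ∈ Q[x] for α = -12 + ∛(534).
m_α(x) = x^3 + 36x^2 + 432x + 1194

Set β = α + 12 = ∛(534), so β^3 = 534. Then (α + 12)^3 - 534 = 0, i.e. α is a root of g(x) = (x + 12)^3 - 534 = x^3 + 36x^2 + 432x + 1194. Since g(x) = h(x + 12) where h(x) = x^3 - 534, and h is irreducible over Q (because 534 is not a perfect cube, so h has no rational root, and a monic cubic with no rational root is irreducible), g is also irreducible (irreducibility is preserved under the substitution x → x + 12). Hence m_α(x) = x^3 + 36x^2 + 432x + 1194.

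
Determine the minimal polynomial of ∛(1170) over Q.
m_α(x) = x^3 - 1170

α satisfies α^3 = 1170, so x^3 - 1170 annihilates α. By the rational root test, a rational root p/q (in lowest terms) of x^3 - 1170 would satisfy p^3 = 1170 q^3, forcing q = 1 and p^3 = 1170; but 1170 is not a perfect cube, contradiction. A monic cubic over Q with no rational root is irreducible (any nontrivial factorization would include a linear factor). Hence x^3 - 1170 is the minimal polynomial of α, and in particular [Q(α):Q] = 3.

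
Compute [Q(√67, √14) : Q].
[Q(√67, √14) : Q] = 4

[Q(√67):Q] = 2 (min poly x^2 - 67, irreducible since 67 is squarefree > 1). For the top step, suppose √14 ∈ Q(√67), say √14 = c + d√67 with c, d ∈ Q. Squaring: 14 = c^2 + 67d^2 + 2cd√67. Since √67 ∉ Q this forces 2cd = 0. If d = 0 then √14 = c ∈ Q, contradicting 14 squarefree > 1. If c = 0 then 14 = 67d^2, so 67·14 = (67d)^2 is a perfect square in Q — but 67·14 = 938 is not a perfect square (since 67 and 14 are distinct squarefree integers). Contradiction. Hence √14 ∉ Q(√67), so x^2 - 14 stays irreducible over Q(√67) and [Q(√67, √14) : Q(√67)] = 2. By the tower law, [Q(√67, √14) : Q] = 2 · 2 = 4.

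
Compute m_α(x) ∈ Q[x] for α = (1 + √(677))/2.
m_α(x) = x^2 - x - 169

From 2α - 1 = √(677), squaring gives (2α - 1)^2 = 677, i.e. 4α^2 - 4α + 1 = 677, so α^2 - α + (1 - 677)/4 = 0. Since 677 ≡ 1 (mod 4), (1 - 677)/4 = -169 ∈ Z. The polynomial x^2 - x - 169 has discriminant 1 - 4·(-169) = 677, which is not a perfect square in Q (d = 677 is squarefree and ≠ 1), so x^2 - x - 169 is irreducible over Q. It is the minimal polynomial of α.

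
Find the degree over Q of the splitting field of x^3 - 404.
[K : Q] = 6

The roots of x^3 - 404 are ∛404, ω∛404, ω^2∛404 where ω = e^(2πi/3) is a primitive cube root of unity, so K = Q(∛404, ω). Now [Q(∛404):Q] = 3 (since 404 is not a perfect cube, x^3 - 404 is irreducible) and [Q(ω):Q] = 2. Both 2 and 3 divide [K:Q], and [K:Q] ≤ 3·2 = 6, so [K:Q] = 6. (Equivalently: Q(∛404) ⊂ R but ω ∉ R, so [K : Q(∛404)] = 2.)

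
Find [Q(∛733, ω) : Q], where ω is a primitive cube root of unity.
[Q(∛733, ω) : Q] = 6

[Q(∛733):Q] = 3 (min poly x^3 - 733, irreducible since 733 is not a perfect cube). [Q(ω):Q] = 2 (min poly x^2 + x + 1). Since Q(∛733) ⊂ R and ω ∉ R, we have ω ∉ Q(∛733), so x^2 + x + 1 remains irreducible over Q(∛733) and [Q(∛733, ω) : Q(∛733)] = 2. By the tower law, [Q(∛733, ω) : Q] = 3 · 2 = 6. (In fact Q(∛733, ω) is the splitting field of x^3 - 733 over Q.)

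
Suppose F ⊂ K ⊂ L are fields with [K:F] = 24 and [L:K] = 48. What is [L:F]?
[L:F] = 1152

The tower law says that for any tower of field extensions F ⊂ K ⊂ L with finite degrees, [L:F] = [L:K] · [K:F]. Here this gives [L:F] = 48 · 24 = 1152.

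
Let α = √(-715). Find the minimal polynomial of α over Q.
m_α(x) = x^2 + 715

α satisfies α^2 + 715 = 0, so x^2 + 715 annihilates α. Since d = -715 is squarefree and ≠ 1, it is not a perfect square in Q, so x^2 + 715 has no rational root and is therefore irreducible over Q (a degree-2 polynomial over a field is irreducible iff it has no root). Hence m_α(x) = x^2 + 715.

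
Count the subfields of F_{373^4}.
F_{373^4} has 3 subfields

The subfields of F_{p^n} are exactly the fields F_{p^d} for d | n (each is the fixed field of the unique index-d subgroup of Gal(F_{p^n}/F_p) ≅ Z/nZ). The divisors of n = 4 are {1, 2, 4}, giving 3 subfields: F_{373^1}, F_{373^2}, F_{373^4}.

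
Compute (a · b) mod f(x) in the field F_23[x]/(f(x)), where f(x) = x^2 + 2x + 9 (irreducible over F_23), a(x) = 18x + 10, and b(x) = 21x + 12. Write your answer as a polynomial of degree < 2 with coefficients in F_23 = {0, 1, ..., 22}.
a · b ≡ 15x + 7 (mod f(x))

Multiply in F_23[x]: a(x)·b(x) = (18x + 10)·(21x + 12) = 10x^2 + 12x + 5. This has degree ≥ 2, so divide by f(x) over F_23: 10x^2 + 12x + 5 = (10)·(x^2 + 2x + 9) + (15x + 7). Hence a·b ≡ 15x + 7 (mod f). (F_23[x]/(f) is a field with 23^2 = 529 elements since f is irreducible of degree 2.)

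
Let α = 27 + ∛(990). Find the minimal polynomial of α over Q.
m_α(x) = x^3 - 81x^2 + 2187x - 20673

Set β = α - 27 = ∛(990), so β^3 = 990. Then (α - 27)^3 - 990 = 0, i.e. α is a root of g(x) = (x - 27)^3 - 990 = x^3 - 81x^2 + 2187x - 20673. Since g(x) = h(x - 27) where h(x) = x^3 - 990, and h is irreducible over Q (because 990 is not a perfect cube, so h has no rational root, and a monic cubic with no rational root is irreducible), g is also irreducible (irreducibility is preserved under the substitution x → x - 27). Hence m_α(x) = x^3 - 81x^2 + 2187x - 20673.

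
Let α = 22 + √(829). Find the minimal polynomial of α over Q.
m_α(x) = x^2 - 44x - 345

From α - 22 = √(829), squaring gives (α - 22)^2 = 829, i.e. α^2 - 44α + 484 = 829, so α^2 - 44α - 345 = 0. The discriminant of x^2 - 44x - 345 is (-44)^2 - 4·(-345) = 1936 + 1380 = 3316, and 4·(829) is not a perfect square in Q since 829 is squarefree and ≠ 1. Hence x^2 - 44x - 345 is irreducible over Q and is the minimal polynomial of α.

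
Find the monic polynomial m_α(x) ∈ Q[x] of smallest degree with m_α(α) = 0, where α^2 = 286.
m_α(x) = x^2 - 286

α satisfies α^2 - 286 = 0, so x^2 - 286 annihilates α. Since d = 286 is squarefree and ≠ 1, it is not a perfect square in Q, so x^2 - 286 has no rational root and is therefore irreducible over Q (a degree-2 polynomial over a field is irreducible iff it has no root). Hence m_α(x) = x^2 - 286.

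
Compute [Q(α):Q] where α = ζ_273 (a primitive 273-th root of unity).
[Q(α):Q] = 144

The minimal polynomial of ζ_273 over Q is the 273-th cyclotomic polynomial Φ_273(x), which is irreducible over Q and has degree φ(273) = 144. Hence [Q(α):Q] = φ(273) = 144.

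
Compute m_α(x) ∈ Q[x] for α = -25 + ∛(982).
m_α(x) = x^3 + 75x^2 + 1875x + 14643

Set β = α + 25 = ∛(982), so β^3 = 982. Then (α + 25)^3 - 982 = 0, i.e. α is a root of g(x) = (x + 25)^3 - 982 = x^3 + 75x^2 + 1875x + 14643. Since g(x) = h(x + 25) where h(x) = x^3 - 982, and h is irreducible over Q (because 982 is not a perfect cube, so h has no rational root, and a monic cubic with no rational root is irreducible), g is also irreducible (irreducibility is preserved under the substitution x → x + 25). Hence m_α(x) = x^3 + 75x^2 + 1875x + 14643.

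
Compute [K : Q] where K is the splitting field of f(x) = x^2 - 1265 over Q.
[K : Q] = 2

f(x) = x^2 - 1265 factors as (x - √1265)(x + √1265). The splitting field is K = Q(√1265). Since 1265 is squarefree and > 1, it is not a perfect square, so x^2 - 1265 is irreducible over Q and [Q(√1265) : Q] = 2. Hence [K : Q] = 2.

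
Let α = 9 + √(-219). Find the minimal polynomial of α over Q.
m_α(x) = x^2 - 18x + 300

From α - 9 = √(-219), squaring gives (α - 9)^2 = -219, i.e. α^2 - 18α + 81 = -219, so α^2 - 18α + 300 = 0. The discriminant of x^2 - 18x + 300 is (-18)^2 - 4·(300) = 324 - 1200 = -876, and 4·(-219) is not a perfect square in Q since -219 is squarefree and ≠ 1. Hence x^2 - 18x + 300 is irreducible over Q and is the minimal polynomial of α.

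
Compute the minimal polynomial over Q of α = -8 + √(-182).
m_α(x) = x^2 + 16x + 246

From α + 8 = √(-182), squaring gives (α + 8)^2 = -182, i.e. α^2 + 16α + 64 = -182, so α^2 + 16α + 246 = 0. The discriminant of x^2 + 16x + 246 is (16)^2 - 4·(246) = 256 - 984 = -728, and 4·(-182) is not a perfect square in Q since -182 is squarefree and ≠ 1. Hence x^2 + 16x + 246 is irreducible over Q and is the minimal polynomial of α.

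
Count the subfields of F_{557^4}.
F_{557^4} has 3 subfields

The subfields of F_{p^n} are exactly the fields F_{p^d} for d | n (each is the fixed field of the unique index-d subgroup of Gal(F_{p^n}/F_p) ≅ Z/nZ). The divisors of n = 4 are {1, 2, 4}, giving 3 subfields: F_{557^1}, F_{557^2}, F_{557^4}.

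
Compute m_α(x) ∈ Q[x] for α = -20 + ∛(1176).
m_α(x) = x^3 + 60x^2 + 1200x + 6824

Set β = α + 20 = ∛(1176), so β^3 = 1176. Then (α + 20)^3 - 1176 = 0, i.e. α is a root of g(x) = (x + 20)^3 - 1176 = x^3 + 60x^2 + 1200x + 6824. Since g(x) = h(x + 20) where h(x) = x^3 - 1176, and h is irreducible over Q (because 1176 is not a perfect cube, so h has no rational root, and a monic cubic with no rational root is irreducible), g is also irreducible (irreducibility is preserved under the substitution x → x + 20). Hence m_α(x) = x^3 + 60x^2 + 1200x + 6824.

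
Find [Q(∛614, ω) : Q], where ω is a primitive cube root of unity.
[Q(∛614, ω) : Q] = 6

[Q(∛614):Q] = 3 (min poly x^3 - 614, irreducible since 614 is not a perfect cube). [Q(ω):Q] = 2 (min poly x^2 + x + 1). Since Q(∛614) ⊂ R and ω ∉ R, we have ω ∉ Q(∛614), so x^2 + x + 1 remains irreducible over Q(∛614) and [Q(∛614, ω) : Q(∛614)] = 2. By the tower law, [Q(∛614, ω) : Q] = 3 · 2 = 6. (In fact Q(∛614, ω) is the splitting field of x^3 - 614 over Q.)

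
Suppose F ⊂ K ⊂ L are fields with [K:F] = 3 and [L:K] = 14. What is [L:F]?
[L:F] = 42

The tower law says that for any tower of field extensions F ⊂ K ⊂ L with finite degrees, [L:F] = [L:K] · [K:F]. Here this gives [L:F] = 14 · 3 = 42.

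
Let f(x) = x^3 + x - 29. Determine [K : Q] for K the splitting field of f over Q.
[K : Q] = 6

By the rational root test, any rational root of the monic integer polynomial f(x) = x^3 + x - 29 must be an integer dividing the constant term -29, i.e. one of ±{1, 29}. Evaluating: f(1) = -27, f(-1) = -31, f(29) = 24389, f(-29) = -24447; none is 0, so f has no rational root and is therefore irreducible over Q (a cubic with no linear factor over a field is irreducible). For an irreducible cubic, the Galois group is A_3 or S_3 according as the discriminant disc(f) = -4a^3 - 27b^2 = -4·(1)^3 - 27·(-29)^2 = -22711 is or is not a square in Q. Here disc(f) = -22711 is not a perfect square in Q, so the Galois group of f over Q is not contained in A_3 and must be all of S_3. The splitting field has degree |S_3| = 6 over Q, so [K : Q] = 6.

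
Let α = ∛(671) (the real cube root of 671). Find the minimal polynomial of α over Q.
m_α(x) = x^3 - 671

α satisfies α^3 = 671, so x^3 - 671 annihilates α. By the rational root test, a rational root p/q (in lowest terms) of x^3 - 671 would satisfy p^3 = 671 q^3, forcing q = 1 and p^3 = 671; but 671 is not a perfect cube, contradiction. A monic cubic over Q with no rational root is irreducible (any nontrivial factorization would include a linear factor). Hence x^3 - 671 is the minimal polynomial of α, and in particular [Q(α):Q] = 3.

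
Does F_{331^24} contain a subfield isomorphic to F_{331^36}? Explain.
No: F_{331^36} is not a subfield of F_{331^24}

F_{p^m} embeds in F_{p^n} iff m | n. Here 36 ∤ 24 (since 24 = 0·36 + 24 with remainder 24 ≠ 0), so F_{331^36} is not a subfield of F_{331^24}. Equivalently: if it were, the tower law would give 36 = [F_{331^36}:F_331] dividing [F_{331^24}:F_331] = 24, contradiction.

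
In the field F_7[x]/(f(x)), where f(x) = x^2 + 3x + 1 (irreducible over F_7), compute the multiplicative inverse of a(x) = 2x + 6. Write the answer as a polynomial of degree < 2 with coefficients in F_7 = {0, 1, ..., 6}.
a(x)^(-1) ≡ 3x (mod f(x))

Since f is irreducible over F_7, F_7[x]/(f) is a field and a(x) ≠ 0 has an inverse. Apply the extended Euclidean algorithm to f(x) and a(x) in F_7[x]: f(x) = (4x)·a(x) + (1). The last nonzero remainder is the constant 1 = gcd(f, a) in F_7. Back-substituting through the division chain expresses 1 = s(x)·a(x) + t(x)·f(x) with s(x) ≡ 3x (mod f), so a(x)^(-1) ≡ s(x) = 3x (mod f). Check: (2x + 6)·(3x) = 6x^2 + 4x ≡ 1 (mod x^2 + 3x + 1).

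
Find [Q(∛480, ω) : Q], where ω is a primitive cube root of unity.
[Q(∛480, ω) : Q] = 6

[Q(∛480):Q] = 3 (min poly x^3 - 480, irreducible since 480 is not a perfect cube). [Q(ω):Q] = 2 (min poly x^2 + x + 1). Since Q(∛480) ⊂ R and ω ∉ R, we have ω ∉ Q(∛480), so x^2 + x + 1 remains irreducible over Q(∛480) and [Q(∛480, ω) : Q(∛480)] = 2. By the tower law, [Q(∛480, ω) : Q] = 3 · 2 = 6. (In fact Q(∛480, ω) is the splitting field of x^3 - 480 over Q.)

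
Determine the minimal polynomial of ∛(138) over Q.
m_α(x) = x^3 - 138

α satisfies α^3 = 138, so x^3 - 138 annihilates α. By the rational root test, a rational root p/q (in lowest terms) of x^3 - 138 would satisfy p^3 = 138 q^3, forcing q = 1 and p^3 = 138; but 138 is not a perfect cube, contradiction. A monic cubic over Q with no rational root is irreducible (any nontrivial factorization would include a linear factor). Hence x^3 - 138 is the minimal polynomial of α, and in particular [Q(α):Q] = 3.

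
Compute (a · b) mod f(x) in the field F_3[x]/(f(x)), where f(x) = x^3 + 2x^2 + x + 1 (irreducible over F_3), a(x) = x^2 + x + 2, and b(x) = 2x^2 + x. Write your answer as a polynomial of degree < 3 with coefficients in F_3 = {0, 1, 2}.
a · b ≡ 2x^2 + x + 1 (mod f(x))

Multiply in F_3[x]: a(x)·b(x) = (x^2 + x + 2)·(2x^2 + x) = 2x^4 + 2x^2 + 2x. This has degree ≥ 3, so divide by f(x) over F_3: 2x^4 + 2x^2 + 2x = (2x + 2)·(x^3 + 2x^2 + x + 1) + (2x^2 + x + 1). Hence a·b ≡ 2x^2 + x + 1 (mod f). (F_3[x]/(f) is a field with 3^3 = 27 elements since f is irreducible of degree 3.)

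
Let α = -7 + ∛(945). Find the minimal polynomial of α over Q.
m_α(x) = x^3 + 21x^2 + 147x - 602

Set β = α + 7 = ∛(945), so β^3 = 945. Then (α + 7)^3 - 945 = 0, i.e. α is a root of g(x) = (x + 7)^3 - 945 = x^3 + 21x^2 + 147x - 602. Since g(x) = h(x + 7) where h(x) = x^3 - 945, and h is irreducible over Q (because 945 is not a perfect cube, so h has no rational root, and a monic cubic with no rational root is irreducible), g is also irreducible (irreducibility is preserved under the substitution x → x + 7). Hence m_α(x) = x^3 + 21x^2 + 147x - 602.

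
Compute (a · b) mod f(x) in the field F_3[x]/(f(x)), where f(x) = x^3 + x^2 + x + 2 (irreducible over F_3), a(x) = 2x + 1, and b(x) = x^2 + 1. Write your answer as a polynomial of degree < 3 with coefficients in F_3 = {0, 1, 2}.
a · b ≡ 2x^2 (mod f(x))

Multiply in F_3[x]: a(x)·b(x) = (2x + 1)·(x^2 + 1) = 2x^3 + x^2 + 2x + 1. This has degree ≥ 3, so divide by f(x) over F_3: 2x^3 + x^2 + 2x + 1 = (2)·(x^3 + x^2 + x + 2) + (2x^2). Hence a·b ≡ 2x^2 (mod f). (F_3[x]/(f) is a field with 3^3 = 27 elements since f is irreducible of degree 3.)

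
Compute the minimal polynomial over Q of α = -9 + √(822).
m_α(x) = x^2 + 18x - 741

From α + 9 = √(822), squaring gives (α + 9)^2 = 822, i.e. α^2 + 18α + 81 = 822, so α^2 + 18α - 741 = 0. The discriminant of x^2 + 18x - 741 is (18)^2 - 4·(-741) = 324 + 2964 = 3288, and 4·(822) is not a perfect square in Q since 822 is squarefree and ≠ 1. Hence x^2 + 18x - 741 is irreducible over Q and is the minimal polynomial of α.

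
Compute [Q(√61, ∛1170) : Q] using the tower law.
[Q(√61, ∛1170) : Q] = 6

Let L = Q(√61, ∛1170). Since Q(√61) ⊂ L and [Q(√61):Q] = 2, the tower law gives 2 | [L:Q]. Likewise Q(∛1170) ⊂ L with [Q(∛1170):Q] = 3 (because 1170 is not a perfect cube), so 3 | [L:Q]. As gcd(2,3) = 1, [L:Q] is divisible by 6. Conversely L is generated over Q by √61 and ∛1170, so [L:Q] ≤ 2·3 = 6. Therefore [Q(√61, ∛1170) : Q] = 6.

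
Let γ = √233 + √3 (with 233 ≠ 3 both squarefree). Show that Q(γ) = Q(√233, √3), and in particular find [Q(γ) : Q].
[Q(γ) : Q] = 4 (equivalently, Q(γ) = Q(√233, √3))

Obviously Q(γ) ⊆ Q(√233, √3), and [Q(√233, √3):Q] = 4 (since 233, 3 are distinct squarefree integers > 1 with 699 not a perfect square). To show equality we compute the minimal polynomial of γ. From γ = √233 + √3: γ^2 = 233 + 2√(699) + 3 = 236 + 2√(699), so γ^2 - 236 = 2√(699); squaring, (γ^2 - 236)^2 = 4·699, i.e. γ^4 - 472γ^2 + 55696 - 2796 = 0, i.e. γ^4 - 472γ^2 + 52900 = 0. So γ is a root of x^4 - 472x^2 + 52900. This polynomial is irreducible over Q: it has no rational root (each ±√233 ± √3 is irrational), and any factorization into two quadratics over Q would force √(699) ∈ Q (pairing opposite roots) or √233, √3 ∈ Q (other pairings), all impossible. Hence [Q(γ):Q] = 4 = [Q(√233, √3):Q], so Q(γ) = Q(√233, √3).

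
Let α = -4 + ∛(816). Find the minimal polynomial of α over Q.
m_α(x) = x^3 + 12x^2 + 48x - 752

Set β = α + 4 = ∛(816), so β^3 = 816. Then (α + 4)^3 - 816 = 0, i.e. α is a root of g(x) = (x + 4)^3 - 816 = x^3 + 12x^2 + 48x - 752. Since g(x) = h(x + 4) where h(x) = x^3 - 816, and h is irreducible over Q (because 816 is not a perfect cube, so h has no rational root, and a monic cubic with no rational root is irreducible), g is also irreducible (irreducibility is preserved under the substitution x → x + 4). Hence m_α(x) = x^3 + 12x^2 + 48x - 752.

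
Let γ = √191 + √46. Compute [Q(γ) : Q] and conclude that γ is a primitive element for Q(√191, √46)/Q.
[Q(γ) : Q] = 4 (equivalently, Q(γ) = Q(√191, √46))

Obviously Q(γ) ⊆ Q(√191, √46), and [Q(√191, √46):Q] = 4 (since 191, 46 are distinct squarefree integers > 1 with 8786 not a perfect square). To show equality we compute the minimal polynomial of γ. From γ = √191 + √46: γ^2 = 191 + 2√(8786) + 46 = 237 + 2√(8786), so γ^2 - 237 = 2√(8786); squaring, (γ^2 - 237)^2 = 4·8786, i.e. γ^4 - 474γ^2 + 56169 - 35144 = 0, i.e. γ^4 - 474γ^2 + 21025 = 0. So γ is a root of x^4 - 474x^2 + 21025. This polynomial is irreducible over Q: it has no rational root (each ±√191 ± √46 is irrational), and any factorization into two quadratics over Q would force √(8786) ∈ Q (pairing opposite roots) or √191, √46 ∈ Q (other pairings), all impossible. Hence [Q(γ):Q] = 4 = [Q(√191, √46):Q], so Q(γ) = Q(√191, √46).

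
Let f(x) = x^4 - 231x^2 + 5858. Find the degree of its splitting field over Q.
[K : Q] = 4

Solving the quadratic in x^2: x^2 = (231 ± √(231^2 - 4·5858))/2 = (231 ± √29929)/2 = (231 ± 173)/2, giving x^2 = 202 or x^2 = 29. So f(x) = (x^2 - 202)(x^2 - 29) and the roots of f are ±√202, ±√29. Hence the splitting field is K = Q(√202, √29). Since 202 and 29 are distinct squarefree integers > 1, their product 5858 is not a perfect square, so √29 ∉ Q(√202). By the tower law [K:Q] = [Q(√202,√29):Q(√202)] · [Q(√202):Q] = 2 · 2 = 4.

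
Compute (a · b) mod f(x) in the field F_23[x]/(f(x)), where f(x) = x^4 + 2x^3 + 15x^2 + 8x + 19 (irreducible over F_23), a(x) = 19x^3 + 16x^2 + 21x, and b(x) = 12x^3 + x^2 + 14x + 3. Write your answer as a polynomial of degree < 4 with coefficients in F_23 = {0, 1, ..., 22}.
a · b ≡ 22x^3 + 8x^2 + 12x + 7 (mod f(x))

Multiply in F_23[x]: a(x)·b(x) = (19x^3 + 16x^2 + 21x)·(12x^3 + x^2 + 14x + 3) = 21x^6 + 4x^5 + 5x^4 + 3x^3 + 20x^2 + 17x. This has degree ≥ 4, so divide by f(x) over F_23: 21x^6 + 4x^5 + 5x^4 + 3x^3 + 20x^2 + 17x = (21x^2 + 8x + 19)·(x^4 + 2x^3 + 15x^2 + 8x + 19) + (22x^3 + 8x^2 + 12x + 7). Hence a·b ≡ 22x^3 + 8x^2 + 12x + 7 (mod f). (F_23[x]/(f) is a field with 23^4 = 279841 elements since f is irreducible of degree 4.)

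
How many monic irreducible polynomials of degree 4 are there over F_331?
There are 3000875790 monic irreducible polynomials of degree 4 over F_331

Each element of F_{331^4} that lies in no proper subfield is a root of exactly one monic irreducible of degree 4 over F_331, and each such polynomial has 4 distinct roots in F_{331^4}. By Möbius inversion the count is N_331(4) = (1/4) Σ_{d|4} μ(4/d) · 331^d = (1/4)(μ(4)·331^1 + μ(2)·331^2 + μ(1)·331^4) = 12003503160/4 = 3000875790.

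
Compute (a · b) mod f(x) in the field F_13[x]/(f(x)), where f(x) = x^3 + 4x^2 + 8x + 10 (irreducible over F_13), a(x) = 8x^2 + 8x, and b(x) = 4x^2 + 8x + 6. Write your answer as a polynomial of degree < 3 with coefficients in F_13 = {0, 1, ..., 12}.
a · b ≡ 10x^2 + 10x + 8 (mod f(x))

Multiply in F_13[x]: a(x)·b(x) = (8x^2 + 8x)·(4x^2 + 8x + 6) = 6x^4 + 5x^3 + 8x^2 + 9x. This has degree ≥ 3, so divide by f(x) over F_13: 6x^4 + 5x^3 + 8x^2 + 9x = (6x + 7)·(x^3 + 4x^2 + 8x + 10) + (10x^2 + 10x + 8). Hence a·b ≡ 10x^2 + 10x + 8 (mod f). (F_13[x]/(f) is a field with 13^3 = 2197 elements since f is irreducible of degree 3.)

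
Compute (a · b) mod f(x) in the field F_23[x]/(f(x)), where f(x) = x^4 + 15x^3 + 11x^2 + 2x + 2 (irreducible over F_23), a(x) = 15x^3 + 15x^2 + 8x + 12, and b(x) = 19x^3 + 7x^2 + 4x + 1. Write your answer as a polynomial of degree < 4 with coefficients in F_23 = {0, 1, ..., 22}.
a · b ≡ 6x^3 + 19x^2 + 21x + 4 (mod f(x))

Multiply in F_23[x]: a(x)·b(x) = (15x^3 + 15x^2 + 8x + 12)·(19x^3 + 7x^2 + 4x + 1) = 9x^6 + 22x^5 + 18x^4 + 14x^3 + 16x^2 + 10x + 12. This has degree ≥ 4, so divide by f(x) over F_23: 9x^6 + 22x^5 + 18x^4 + 14x^3 + 16x^2 + 10x + 12 = (9x^2 + 2x + 4)·(x^4 + 15x^3 + 11x^2 + 2x + 2) + (6x^3 + 19x^2 + 21x + 4). Hence a·b ≡ 6x^3 + 19x^2 + 21x + 4 (mod f). (F_23[x]/(f) is a field with 23^4 = 279841 elements since f is irreducible of degree 4.)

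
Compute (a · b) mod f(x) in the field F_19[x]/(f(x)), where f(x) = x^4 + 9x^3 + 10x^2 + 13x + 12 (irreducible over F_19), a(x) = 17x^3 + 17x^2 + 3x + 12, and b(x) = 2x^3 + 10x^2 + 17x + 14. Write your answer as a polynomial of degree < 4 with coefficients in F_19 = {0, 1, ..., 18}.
a · b ≡ 18x^3 + 17x^2 + 14x + 2 (mod f(x))

Multiply in F_19[x]: a(x)·b(x) = (17x^3 + 17x^2 + 3x + 12)·(2x^3 + 10x^2 + 17x + 14) = 15x^6 + 14x^5 + 9x^4 + 11x^3 + 10x^2 + 18x + 16. This has degree ≥ 4, so divide by f(x) over F_19: 15x^6 + 14x^5 + 9x^4 + 11x^3 + 10x^2 + 18x + 16 = (15x^2 + 12x + 17)·(x^4 + 9x^3 + 10x^2 + 13x + 12) + (18x^3 + 17x^2 + 14x + 2). Hence a·b ≡ 18x^3 + 17x^2 + 14x + 2 (mod f). (F_19[x]/(f) is a field with 19^4 = 130321 elements since f is irreducible of degree 4.)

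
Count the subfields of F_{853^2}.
F_{853^2} has 2 subfields

The subfields of F_{p^n} are exactly the fields F_{p^d} for d | n (each is the fixed field of the unique index-d subgroup of Gal(F_{p^n}/F_p) ≅ Z/nZ). The divisors of n = 2 are {1, 2}, giving 2 subfields: F_{853^1}, F_{853^2}.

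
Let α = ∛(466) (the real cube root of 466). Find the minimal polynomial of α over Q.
m_α(x) = x^3 - 466

α satisfies α^3 = 466, so x^3 - 466 annihilates α. By the rational root test, a rational root p/q (in lowest terms) of x^3 - 466 would satisfy p^3 = 466 q^3, forcing q = 1 and p^3 = 466; but 466 is not a perfect cube, contradiction. A monic cubic over Q with no rational root is irreducible (any nontrivial factorization would include a linear factor). Hence x^3 - 466 is the minimal polynomial of α, and in particular [Q(α):Q] = 3.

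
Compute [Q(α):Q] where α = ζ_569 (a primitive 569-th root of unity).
[Q(α):Q] = 568

The minimal polynomial of ζ_569 over Q is the 569-th cyclotomic polynomial Φ_569(x), which is irreducible over Q and has degree φ(569) = 568. Hence [Q(α):Q] = φ(569) = 568.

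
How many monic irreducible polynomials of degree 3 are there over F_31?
There are 9920 monic irreducible polynomials of degree 3 over F_31

Each element of F_{31^3} that lies in no proper subfield is a root of exactly one monic irreducible of degree 3 over F_31, and each such polynomial has 3 distinct roots in F_{31^3}. By Möbius inversion the count is N_31(3) = (1/3) Σ_{d|3} μ(3/d) · 31^d = (1/3)(μ(3)·31^1 + μ(1)·31^3) = 29760/3 = 9920.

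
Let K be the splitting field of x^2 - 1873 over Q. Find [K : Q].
[K : Q] = 2

f(x) = x^2 - 1873 factors as (x - √1873)(x + √1873). The splitting field is K = Q(√1873). Since 1873 is squarefree and > 1, it is not a perfect square, so x^2 - 1873 is irreducible over Q and [Q(√1873) : Q] = 2. Hence [K : Q] = 2.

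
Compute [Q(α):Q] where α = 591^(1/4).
[Q(α):Q] = 4

α is a root of x^4 - 591. By Eisenstein's criterion at the prime p = 3 (which divides the constant term 591 but p^2 = 9 does not, since 591 is squarefree), x^4 - 591 is irreducible over Q. Hence [Q(α):Q] = 4.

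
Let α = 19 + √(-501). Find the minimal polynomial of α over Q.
m_α(x) = x^2 - 38x + 862

From α - 19 = √(-501), squaring gives (α - 19)^2 = -501, i.e. α^2 - 38α + 361 = -501, so α^2 - 38α + 862 = 0. The discriminant of x^2 - 38x + 862 is (-38)^2 - 4·(862) = 1444 - 3448 = -2004, and 4·(-501) is not a perfect square in Q since -501 is squarefree and ≠ 1. Hence x^2 - 38x + 862 is irreducible over Q and is the minimal polynomial of α.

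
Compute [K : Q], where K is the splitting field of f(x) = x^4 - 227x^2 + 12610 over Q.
[K : Q] = 4

Solving the quadratic in x^2: x^2 = (227 ± √(227^2 - 4·12610))/2 = (227 ± √1089)/2 = (227 ± 33)/2, giving x^2 = 97 or x^2 = 130. So f(x) = (x^2 - 97)(x^2 - 130) and the roots of f are ±√97, ±√130. Hence the splitting field is K = Q(√97, √130). Since 97 and 130 are distinct squarefree integers > 1, their product 12610 is not a perfect square, so √130 ∉ Q(√97). By the tower law [K:Q] = [Q(√97,√130):Q(√97)] · [Q(√97):Q] = 2 · 2 = 4.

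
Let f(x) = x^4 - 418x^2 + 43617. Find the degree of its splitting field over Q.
[K : Q] = 4

Solving the quadratic in x^2: x^2 = (418 ± √(418^2 - 4·43617))/2 = (418 ± √256)/2 = (418 ± 16)/2, giving x^2 = 201 or x^2 = 217. So f(x) = (x^2 - 201)(x^2 - 217) and the roots of f are ±√201, ±√217. Hence the splitting field is K = Q(√201, √217). Since 201 and 217 are distinct squarefree integers > 1, their product 43617 is not a perfect square, so √217 ∉ Q(√201). By the tower law [K:Q] = [Q(√201,√217):Q(√201)] · [Q(√201):Q] = 2 · 2 = 4.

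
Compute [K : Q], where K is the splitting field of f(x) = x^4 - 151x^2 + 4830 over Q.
[K : Q] = 4

Solving the quadratic in x^2: x^2 = (151 ± √(151^2 - 4·4830))/2 = (151 ± √3481)/2 = (151 ± 59)/2, giving x^2 = 105 or x^2 = 46. So f(x) = (x^2 - 105)(x^2 - 46) and the roots of f are ±√105, ±√46. Hence the splitting field is K = Q(√105, √46). Since 105 and 46 are distinct squarefree integers > 1, their product 4830 is not a perfect square, so √46 ∉ Q(√105). By the tower law [K:Q] = [Q(√105,√46):Q(√105)] · [Q(√105):Q] = 2 · 2 = 4.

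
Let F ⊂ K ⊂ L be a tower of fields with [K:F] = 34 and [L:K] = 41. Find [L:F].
[L:F] = 1394

The tower law says that for any tower of field extensions F ⊂ K ⊂ L with finite degrees, [L:F] = [L:K] · [K:F]. Here this gives [L:F] = 41 · 34 = 1394.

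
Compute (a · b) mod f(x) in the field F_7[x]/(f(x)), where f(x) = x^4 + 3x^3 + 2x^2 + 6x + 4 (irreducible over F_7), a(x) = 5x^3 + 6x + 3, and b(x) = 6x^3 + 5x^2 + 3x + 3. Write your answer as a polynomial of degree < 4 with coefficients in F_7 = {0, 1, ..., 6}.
a · b ≡ x^3 + x^2 + 4x (mod f(x))

Multiply in F_7[x]: a(x)·b(x) = (5x^3 + 6x + 3)·(6x^3 + 5x^2 + 3x + 3) = 2x^6 + 4x^5 + 2x^4 + 5x^2 + 6x + 2. This has degree ≥ 4, so divide by f(x) over F_7: 2x^6 + 4x^5 + 2x^4 + 5x^2 + 6x + 2 = (2x^2 + 5x + 4)·(x^4 + 3x^3 + 2x^2 + 6x + 4) + (x^3 + x^2 + 4x). Hence a·b ≡ x^3 + x^2 + 4x (mod f). (F_7[x]/(f) is a field with 7^4 = 2401 elements since f is irreducible of degree 4.)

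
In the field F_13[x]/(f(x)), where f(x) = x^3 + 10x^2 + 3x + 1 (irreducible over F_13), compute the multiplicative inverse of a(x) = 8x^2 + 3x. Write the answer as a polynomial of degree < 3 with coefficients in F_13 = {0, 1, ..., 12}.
a(x)^(-1) ≡ 8x + 12 (mod f(x))

Since f is irreducible over F_13, F_13[x]/(f) is a field and a(x) ≠ 0 has an inverse. Apply the extended Euclidean algorithm to f(x) and a(x) in F_13[x]: f(x) = (5x + 1)·a(x) + (1). The last nonzero remainder is the constant 1 = gcd(f, a) in F_13. Back-substituting through the division chain expresses 1 = s(x)·a(x) + t(x)·f(x) with s(x) ≡ 8x + 12 (mod f), so a(x)^(-1) ≡ s(x) = 8x + 12 (mod f). Check: (8x^2 + 3x)·(8x + 12) = 12x^3 + 3x^2 + 10x ≡ 1 (mod x^3 + 10x^2 + 3x + 1).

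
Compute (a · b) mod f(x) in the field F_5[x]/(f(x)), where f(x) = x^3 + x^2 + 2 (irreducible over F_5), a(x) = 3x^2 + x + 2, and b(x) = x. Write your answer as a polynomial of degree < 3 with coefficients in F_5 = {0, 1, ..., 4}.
a · b ≡ 3x^2 + 2x + 4 (mod f(x))

Multiply in F_5[x]: a(x)·b(x) = (3x^2 + x + 2)·(x) = 3x^3 + x^2 + 2x. This has degree ≥ 3, so divide by f(x) over F_5: 3x^3 + x^2 + 2x = (3)·(x^3 + x^2 + 2) + (3x^2 + 2x + 4). Hence a·b ≡ 3x^2 + 2x + 4 (mod f). (F_5[x]/(f) is a field with 5^3 = 125 elements since f is irreducible of degree 3.)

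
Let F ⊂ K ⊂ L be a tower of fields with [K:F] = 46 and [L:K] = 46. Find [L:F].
[L:F] = 2116

The tower law says that for any tower of field extensions F ⊂ K ⊂ L with finite degrees, [L:F] = [L:K] · [K:F]. Here this gives [L:F] = 46 · 46 = 2116.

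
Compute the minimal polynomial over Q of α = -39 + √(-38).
m_α(x) = x^2 + 78x + 1559

From α + 39 = √(-38), squaring gives (α + 39)^2 = -38, i.e. α^2 + 78α + 1521 = -38, so α^2 + 78α + 1559 = 0. The discriminant of x^2 + 78x + 1559 is (78)^2 - 4·(1559) = 6084 - 6236 = -152, and 4·(-38) is not a perfect square in Q since -38 is squarefree and ≠ 1. Hence x^2 + 78x + 1559 is irreducible over Q and is the minimal polynomial of α.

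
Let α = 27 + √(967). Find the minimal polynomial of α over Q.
m_α(x) = x^2 - 54x - 238

From α - 27 = √(967), squaring gives (α - 27)^2 = 967, i.e. α^2 - 54α + 729 = 967, so α^2 - 54α - 238 = 0. The discriminant of x^2 - 54x - 238 is (-54)^2 - 4·(-238) = 2916 + 952 = 3868, and 4·(967) is not a perfect square in Q since 967 is squarefree and ≠ 1. Hence x^2 - 54x - 238 is irreducible over Q and is the minimal polynomial of α.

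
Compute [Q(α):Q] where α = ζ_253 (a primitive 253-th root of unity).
[Q(α):Q] = 220

The minimal polynomial of ζ_253 over Q is the 253-th cyclotomic polynomial Φ_253(x), which is irreducible over Q and has degree φ(253) = 220. Hence [Q(α):Q] = φ(253) = 220.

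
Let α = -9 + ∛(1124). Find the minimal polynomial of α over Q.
m_α(x) = x^3 + 27x^2 + 243x - 395

Set β = α + 9 = ∛(1124), so β^3 = 1124. Then (α + 9)^3 - 1124 = 0, i.e. α is a root of g(x) = (x + 9)^3 - 1124 = x^3 + 27x^2 + 243x - 395. Since g(x) = h(x + 9) where h(x) = x^3 - 1124, and h is irreducible over Q (because 1124 is not a perfect cube, so h has no rational root, and a monic cubic with no rational root is irreducible), g is also irreducible (irreducibility is preserved under the substitution x → x + 9). Hence m_α(x) = x^3 + 27x^2 + 243x - 395.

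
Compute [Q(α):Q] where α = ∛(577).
[Q(α):Q] = 3

The minimal polynomial of α is x^3 - 577, irreducible over Q since 577 is not a perfect cube (so x^3 - 577 has no rational root). Hence [Q(α):Q] = deg(m_α) = 3.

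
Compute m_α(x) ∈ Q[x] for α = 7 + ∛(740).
m_α(x) = x^3 - 21x^2 + 147x - 1083

Set β = α - 7 = ∛(740), so β^3 = 740. Then (α - 7)^3 - 740 = 0, i.e. α is a root of g(x) = (x - 7)^3 - 740 = x^3 - 21x^2 + 147x - 1083. Since g(x) = h(x - 7) where h(x) = x^3 - 740, and h is irreducible over Q (because 740 is not a perfect cube, so h has no rational root, and a monic cubic with no rational root is irreducible), g is also irreducible (irreducibility is preserved under the substitution x → x - 7). Hence m_α(x) = x^3 - 21x^2 + 147x - 1083.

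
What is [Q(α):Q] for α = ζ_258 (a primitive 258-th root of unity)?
[Q(α):Q] = 84

The minimal polynomial of ζ_258 over Q is the 258-th cyclotomic polynomial Φ_258(x), which is irreducible over Q and has degree φ(258) = 84. Hence [Q(α):Q] = φ(258) = 84.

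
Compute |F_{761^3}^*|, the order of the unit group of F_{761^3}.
|F_{761^3}^*| = 440711080

F_{761^3} has 761^3 = 440711081 elements; its multiplicative group consists of all nonzero elements, so |F_{761^3}^*| = 440711081 - 1 = 440711080. (It is cyclic since any finite subgroup of the multiplicative group of a field is cyclic.)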